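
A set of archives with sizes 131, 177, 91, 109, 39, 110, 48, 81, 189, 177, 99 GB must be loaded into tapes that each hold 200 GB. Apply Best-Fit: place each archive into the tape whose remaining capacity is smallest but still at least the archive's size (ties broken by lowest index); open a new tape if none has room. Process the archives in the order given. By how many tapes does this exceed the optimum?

Best-Fit: [131,39] [177] [91,109] [110,48] [81,99] [189] [177] → 7 tapes.
Total size 1251 GB; any packing needs at least ⌈1251/200⌉ = 7 tapes.
So 7 is already optimal.

0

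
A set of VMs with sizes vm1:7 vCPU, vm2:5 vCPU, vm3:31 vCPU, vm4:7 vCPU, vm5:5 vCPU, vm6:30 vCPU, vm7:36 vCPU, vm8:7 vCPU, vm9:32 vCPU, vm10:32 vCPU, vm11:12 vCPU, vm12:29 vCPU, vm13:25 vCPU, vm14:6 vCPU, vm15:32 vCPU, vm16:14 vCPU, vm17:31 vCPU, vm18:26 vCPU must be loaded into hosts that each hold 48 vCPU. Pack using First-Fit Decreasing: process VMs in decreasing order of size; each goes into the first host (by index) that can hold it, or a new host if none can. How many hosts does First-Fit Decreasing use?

Sorted descending: 36, 32, 32, 32, 31, 31, 30, 29, 26, 25, 14, 12, 7, 7, 7, 6, 5, 5.
36 vCPU → host 1 (remaining 12 vCPU)
32 vCPU → host 2 (remaining 16 vCPU)
32 vCPU → host 3 (remaining 16 vCPU)
32 vCPU → host 4 (remaining 16 vCPU)
31 vCPU → host 5 (remaining 17 vCPU)
31 vCPU → host 6 (remaining 17 vCPU)
30 vCPU → host 7 (remaining 18 vCPU)
29 vCPU → host 8 (remaining 19 vCPU)
26 vCPU → host 9 (remaining 22 vCPU)
25 vCPU → host 10 (remaining 23 vCPU)
14 vCPU → host 2 (remaining 2 vCPU)
12 vCPU → host 1 (remaining 0 vCPU)
7 vCPU → host 3 (remaining 9 vCPU)
7 vCPU → host 3 (remaining 2 vCPU)
7 vCPU → host 4 (remaining 9 vCPU)
6 vCPU → host 4 (remaining 3 vCPU)
5 vCPU → host 5 (remaining 12 vCPU)
5 vCPU → host 5 (remaining 7 vCPU)
Final hosts: [36,12] [32,14] [32,7,7] [32,7,6] [31,5,5] [31] [30] [29] [26] [25].

10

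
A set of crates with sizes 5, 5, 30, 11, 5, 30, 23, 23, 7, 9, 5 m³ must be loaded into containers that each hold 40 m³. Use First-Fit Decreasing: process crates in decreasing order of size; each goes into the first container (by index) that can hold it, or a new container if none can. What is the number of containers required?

Sorted descending: 30, 30, 23, 23, 11, 9, 7, 5, 5, 5, 5.
container 1: place 30 m³, 10 m³ left
container 2: place 30 m³, 10 m³ left
container 3: place 23 m³, 17 m³ left
container 4: place 23 m³, 17 m³ left
container 3: place 11 m³, 6 m³ left
container 1: place 9 m³, 1 m³ left
container 2: place 7 m³, 3 m³ left
container 3: place 5 m³, 1 m³ left
container 4: place 5 m³, 12 m³ left
container 4: place 5 m³, 7 m³ left
container 4: place 5 m³, 2 m³ left
Final containers: [30,9] [30,7] [23,11,5] [23,5,5,5].

4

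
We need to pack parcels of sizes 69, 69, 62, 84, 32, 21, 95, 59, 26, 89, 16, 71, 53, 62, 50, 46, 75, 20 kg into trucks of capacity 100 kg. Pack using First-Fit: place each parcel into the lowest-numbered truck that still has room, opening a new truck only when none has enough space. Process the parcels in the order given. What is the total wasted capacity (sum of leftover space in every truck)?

201

Put 69 kg in truck 1; 31 kg remain.
Put 69 kg in truck 2; 31 kg remain.
Put 62 kg in truck 3; 38 kg remain.
Put 84 kg in truck 4; 16 kg remain.
Put 32 kg in truck 3; 6 kg remain.
Put 21 kg in truck 1; 10 kg remain.
Put 95 kg in truck 5; 5 kg remain.
Put 59 kg in truck 6; 41 kg remain.
Put 26 kg in truck 2; 5 kg remain.
Put 89 kg in truck 7; 11 kg remain.
Put 16 kg in truck 4; 0 kg remain.
Put 71 kg in truck 8; 29 kg remain.
Put 53 kg in truck 9; 47 kg remain.
Put 62 kg in truck 10; 38 kg remain.
Put 50 kg in truck 11; 50 kg remain.
Put 46 kg in truck 9; 1 kg remain.
Put 75 kg in truck 12; 25 kg remain.
Put 20 kg in truck 6; 21 kg remain.
12 trucks × 100 kg = 1200 kg; used 999 kg; unused 201 kg.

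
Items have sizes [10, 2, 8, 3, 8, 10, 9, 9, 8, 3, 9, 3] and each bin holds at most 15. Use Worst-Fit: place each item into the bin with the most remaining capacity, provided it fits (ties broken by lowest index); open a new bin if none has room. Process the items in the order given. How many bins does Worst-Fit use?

8

bin 1: place 10, 5 left
bin 1: place 2, 3 left
bin 2: place 8, 7 left
bin 2: place 3, 4 left
bin 3: place 8, 7 left
bin 4: place 10, 5 left
bin 5: place 9, 6 left
bin 6: place 9, 6 left
bin 7: place 8, 7 left
bin 3: place 3, 4 left
bin 8: place 9, 6 left
bin 7: place 3, 4 left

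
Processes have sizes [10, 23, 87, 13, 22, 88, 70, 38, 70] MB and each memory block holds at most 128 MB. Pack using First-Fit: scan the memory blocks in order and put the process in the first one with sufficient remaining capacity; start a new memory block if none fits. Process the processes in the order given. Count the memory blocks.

4

10 MB → memory block 1 (remaining 118 MB)
23 MB → memory block 1 (remaining 95 MB)
87 MB → memory block 1 (remaining 8 MB)
13 MB → memory block 2 (remaining 115 MB)
22 MB → memory block 2 (remaining 93 MB)
88 MB → memory block 2 (remaining 5 MB)
70 MB → memory block 3 (remaining 58 MB)
38 MB → memory block 3 (remaining 20 MB)
70 MB → memory block 4 (remaining 58 MB)
Final memory blocks: [10,23,87] [13,22,88] [70,38] [70].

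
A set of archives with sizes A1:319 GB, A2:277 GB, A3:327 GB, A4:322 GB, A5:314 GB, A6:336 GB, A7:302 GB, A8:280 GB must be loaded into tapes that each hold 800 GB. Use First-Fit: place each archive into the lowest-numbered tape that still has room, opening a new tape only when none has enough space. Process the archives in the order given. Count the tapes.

Put A1 (319 GB) in tape 1; 481 GB remain.
Put A2 (277 GB) in tape 1; 204 GB remain.
Put A3 (327 GB) in tape 2; 473 GB remain.
Put A4 (322 GB) in tape 2; 151 GB remain.
Put A5 (314 GB) in tape 3; 486 GB remain.
Put A6 (336 GB) in tape 3; 150 GB remain.
Put A7 (302 GB) in tape 4; 498 GB remain.
Put A8 (280 GB) in tape 4; 218 GB remain.
Final tapes: [319,277] [327,322] [314,336] [302,280].

4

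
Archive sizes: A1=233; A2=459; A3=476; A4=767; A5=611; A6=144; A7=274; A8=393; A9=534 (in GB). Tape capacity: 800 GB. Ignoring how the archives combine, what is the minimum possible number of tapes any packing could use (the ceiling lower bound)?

Total size = 233 + 459 + 476 + 767 + 611 + 144 + 274 + 393 + 534 = 3891 GB.
⌈3891 / 800⌉ = 5.

5 tapes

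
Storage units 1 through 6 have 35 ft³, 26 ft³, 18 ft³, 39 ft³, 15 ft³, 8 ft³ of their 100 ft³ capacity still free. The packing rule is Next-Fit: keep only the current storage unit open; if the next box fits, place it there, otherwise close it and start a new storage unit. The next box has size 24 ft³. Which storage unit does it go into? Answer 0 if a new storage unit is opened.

0

Next-Fit only looks at storage unit 6, which has 8 ft³ free.
24 ft³ does not fit, so a new storage unit is opened.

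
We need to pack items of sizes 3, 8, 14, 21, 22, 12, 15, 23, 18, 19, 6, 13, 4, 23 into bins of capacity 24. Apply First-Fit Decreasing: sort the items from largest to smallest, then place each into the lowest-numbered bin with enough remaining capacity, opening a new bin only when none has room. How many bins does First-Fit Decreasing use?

10

Sorted descending: 23, 23, 22, 21, 19, 18, 15, 14, 13, 12, 8, 6, 4, 3.
bin 1: place 23, 1 left
bin 2: place 23, 1 left
bin 3: place 22, 2 left
bin 4: place 21, 3 left
bin 5: place 19, 5 left
bin 6: place 18, 6 left
bin 7: place 15, 9 left
bin 8: place 14, 10 left
bin 9: place 13, 11 left
bin 10: place 12, 12 left
bin 7: place 8, 1 left
bin 6: place 6, 0 left
bin 5: place 4, 1 left
bin 4: place 3, 0 left
Final bins: [23] [23] [22] [21,3] [19,4] [18,6] [15,8] [14] [13] [12].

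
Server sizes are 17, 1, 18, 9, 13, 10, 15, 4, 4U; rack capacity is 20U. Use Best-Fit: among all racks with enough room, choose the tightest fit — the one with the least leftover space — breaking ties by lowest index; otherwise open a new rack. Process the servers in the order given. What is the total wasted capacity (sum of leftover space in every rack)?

9

17U → rack 1 (remaining 3U)
1U → rack 1 (remaining 2U)
18U → rack 2 (remaining 2U)
9U → rack 3 (remaining 11U)
13U → rack 4 (remaining 7U)
10U → rack 3 (remaining 1U)
15U → rack 5 (remaining 5U)
4U → rack 5 (remaining 1U)
4U → rack 4 (remaining 3U)
5 racks × 20U = 100U; used 91U; unused 9U.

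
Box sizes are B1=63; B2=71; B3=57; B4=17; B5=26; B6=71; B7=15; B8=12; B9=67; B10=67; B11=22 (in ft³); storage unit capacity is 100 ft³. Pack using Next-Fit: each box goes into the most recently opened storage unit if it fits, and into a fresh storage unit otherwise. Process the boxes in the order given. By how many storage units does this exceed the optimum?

Next-Fit: [63] [71] [57,17,26] [71,15,12] [67] [67,22] → 6 storage units.
6 boxes exceed 50 ft³ (half the capacity), and no two of those can share a storage unit, so at least 6 storage units are needed.
So 6 is already optimal.

0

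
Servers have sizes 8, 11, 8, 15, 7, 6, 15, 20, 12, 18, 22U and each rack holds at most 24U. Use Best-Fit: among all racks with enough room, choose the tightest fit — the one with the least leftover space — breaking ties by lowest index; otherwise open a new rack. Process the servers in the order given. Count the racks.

Put 8U in rack 1; 16U remain.
Put 11U in rack 1; 5U remain.
Put 8U in rack 2; 16U remain.
Put 15U in rack 2; 1U remain.
Put 7U in rack 3; 17U remain.
Put 6U in rack 3; 11U remain.
Put 15U in rack 4; 9U remain.
Put 20U in rack 5; 4U remain.
Put 12U in rack 6; 12U remain.
Put 18U in rack 7; 6U remain.
Put 22U in rack 8; 2U remain.
Final racks: [8,11] [8,15] [7,6] [15] [20] [12] [18] [22].

8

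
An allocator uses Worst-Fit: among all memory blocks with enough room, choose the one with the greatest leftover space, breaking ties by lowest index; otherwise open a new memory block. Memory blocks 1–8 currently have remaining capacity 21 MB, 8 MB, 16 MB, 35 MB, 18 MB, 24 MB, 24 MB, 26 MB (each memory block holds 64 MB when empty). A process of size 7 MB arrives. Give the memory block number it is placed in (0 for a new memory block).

4

Memory blocks with room: memory block 1 (21 MB), memory block 2 (8 MB), memory block 3 (16 MB), memory block 4 (35 MB), memory block 5 (18 MB), memory block 6 (24 MB), memory block 7 (24 MB), memory block 8 (26 MB).
Most room is memory block 4 with 35 MB free.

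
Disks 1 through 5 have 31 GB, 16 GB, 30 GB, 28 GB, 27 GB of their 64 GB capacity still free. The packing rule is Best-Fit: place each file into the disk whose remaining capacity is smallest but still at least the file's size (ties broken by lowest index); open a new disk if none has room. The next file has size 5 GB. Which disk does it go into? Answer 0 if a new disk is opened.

Disks with room: disk 1 (31 GB), disk 2 (16 GB), disk 3 (30 GB), disk 4 (28 GB), disk 5 (27 GB).
Tightest fit is disk 2 with 16 GB free.

2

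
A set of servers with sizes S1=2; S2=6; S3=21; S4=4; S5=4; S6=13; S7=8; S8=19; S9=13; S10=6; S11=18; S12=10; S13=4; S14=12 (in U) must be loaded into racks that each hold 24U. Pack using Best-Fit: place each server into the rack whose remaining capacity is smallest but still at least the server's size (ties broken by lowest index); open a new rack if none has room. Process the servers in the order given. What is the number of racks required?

7 racks

Put S1 (2U) in rack 1; 22U remain.
Put S2 (6U) in rack 1; 16U remain.
Put S3 (21U) in rack 2; 3U remain.
Put S4 (4U) in rack 1; 12U remain.
Put S5 (4U) in rack 1; 8U remain.
Put S6 (13U) in rack 3; 11U remain.
Put S7 (8U) in rack 1; 0U remain.
Put S8 (19U) in rack 4; 5U remain.
Put S9 (13U) in rack 5; 11U remain.
Put S10 (6U) in rack 3; 5U remain.
Put S11 (18U) in rack 6; 6U remain.
Put S12 (10U) in rack 5; 1U remain.
Put S13 (4U) in rack 3; 1U remain.
Put S14 (12U) in rack 7; 12U remain.
Final racks: [2,6,4,4,8] [21] [13,6,4] [19] [13,10] [18] [12].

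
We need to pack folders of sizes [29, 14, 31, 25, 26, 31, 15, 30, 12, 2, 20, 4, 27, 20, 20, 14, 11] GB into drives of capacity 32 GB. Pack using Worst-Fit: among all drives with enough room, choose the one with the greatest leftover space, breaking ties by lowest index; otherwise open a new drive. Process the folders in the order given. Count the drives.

12

Put 29 GB in drive 1; 3 GB remain.
Put 14 GB in drive 2; 18 GB remain.
Put 31 GB in drive 3; 1 GB remain.
Put 25 GB in drive 4; 7 GB remain.
Put 26 GB in drive 5; 6 GB remain.
Put 31 GB in drive 6; 1 GB remain.
Put 15 GB in drive 2; 3 GB remain.
Put 30 GB in drive 7; 2 GB remain.
Put 12 GB in drive 8; 20 GB remain.
Put 2 GB in drive 8; 18 GB remain.
Put 20 GB in drive 9; 12 GB remain.
Put 4 GB in drive 8; 14 GB remain.
Put 27 GB in drive 10; 5 GB remain.
Put 20 GB in drive 11; 12 GB remain.
Put 20 GB in drive 12; 12 GB remain.
Put 14 GB in drive 8; 0 GB remain.
Put 11 GB in drive 9; 1 GB remain.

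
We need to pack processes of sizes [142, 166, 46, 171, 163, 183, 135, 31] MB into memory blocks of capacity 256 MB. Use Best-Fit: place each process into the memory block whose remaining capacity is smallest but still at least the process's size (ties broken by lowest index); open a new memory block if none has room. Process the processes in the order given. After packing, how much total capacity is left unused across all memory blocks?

memory block 1: place 142 MB, 114 MB left
memory block 2: place 166 MB, 90 MB left
memory block 2: place 46 MB, 44 MB left
memory block 3: place 171 MB, 85 MB left
memory block 4: place 163 MB, 93 MB left
memory block 5: place 183 MB, 73 MB left
memory block 6: place 135 MB, 121 MB left
memory block 2: place 31 MB, 13 MB left
6 memory blocks × 256 MB = 1536 MB; used 1037 MB; unused 499 MB.

499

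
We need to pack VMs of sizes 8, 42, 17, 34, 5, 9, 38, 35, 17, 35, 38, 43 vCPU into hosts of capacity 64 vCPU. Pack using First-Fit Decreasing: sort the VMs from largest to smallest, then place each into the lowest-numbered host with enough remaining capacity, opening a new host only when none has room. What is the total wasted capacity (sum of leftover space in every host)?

127

Sorted descending: 43, 42, 38, 38, 35, 35, 34, 17, 17, 9, 8, 5.
Put 43 vCPU in host 1; 21 vCPU remain.
Put 42 vCPU in host 2; 22 vCPU remain.
Put 38 vCPU in host 3; 26 vCPU remain.
Put 38 vCPU in host 4; 26 vCPU remain.
Put 35 vCPU in host 5; 29 vCPU remain.
Put 35 vCPU in host 6; 29 vCPU remain.
Put 34 vCPU in host 7; 30 vCPU remain.
Put 17 vCPU in host 1; 4 vCPU remain.
Put 17 vCPU in host 2; 5 vCPU remain.
Put 9 vCPU in host 3; 17 vCPU remain.
Put 8 vCPU in host 3; 9 vCPU remain.
Put 5 vCPU in host 2; 0 vCPU remain.
7 hosts × 64 vCPU = 448 vCPU; used 321 vCPU; unused 127 vCPU.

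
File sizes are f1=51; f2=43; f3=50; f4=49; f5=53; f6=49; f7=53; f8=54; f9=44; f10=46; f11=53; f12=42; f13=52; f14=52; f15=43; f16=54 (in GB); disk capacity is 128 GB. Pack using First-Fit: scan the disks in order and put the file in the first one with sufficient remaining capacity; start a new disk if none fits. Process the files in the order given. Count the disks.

disk 1: place f1 (51 GB), 77 GB left
disk 1: place f2 (43 GB), 34 GB left
disk 2: place f3 (50 GB), 78 GB left
disk 2: place f4 (49 GB), 29 GB left
disk 3: place f5 (53 GB), 75 GB left
disk 3: place f6 (49 GB), 26 GB left
disk 4: place f7 (53 GB), 75 GB left
disk 4: place f8 (54 GB), 21 GB left
disk 5: place f9 (44 GB), 84 GB left
disk 5: place f10 (46 GB), 38 GB left
disk 6: place f11 (53 GB), 75 GB left
disk 6: place f12 (42 GB), 33 GB left
disk 7: place f13 (52 GB), 76 GB left
disk 7: place f14 (52 GB), 24 GB left
disk 8: place f15 (43 GB), 85 GB left
disk 8: place f16 (54 GB), 31 GB left

8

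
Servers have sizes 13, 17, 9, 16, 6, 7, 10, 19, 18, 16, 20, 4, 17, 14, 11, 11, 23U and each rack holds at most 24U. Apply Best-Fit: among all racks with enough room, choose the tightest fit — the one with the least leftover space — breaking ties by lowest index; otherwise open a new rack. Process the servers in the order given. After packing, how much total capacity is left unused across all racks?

Put 13U in rack 1; 11U remain.
Put 17U in rack 2; 7U remain.
Put 9U in rack 1; 2U remain.
Put 16U in rack 3; 8U remain.
Put 6U in rack 2; 1U remain.
Put 7U in rack 3; 1U remain.
Put 10U in rack 4; 14U remain.
Put 19U in rack 5; 5U remain.
Put 18U in rack 6; 6U remain.
Put 16U in rack 7; 8U remain.
Put 20U in rack 8; 4U remain.
Put 4U in rack 8; 0U remain.
Put 17U in rack 9; 7U remain.
Put 14U in rack 4; 0U remain.
Put 11U in rack 10; 13U remain.
Put 11U in rack 10; 2U remain.
Put 23U in rack 11; 1U remain.
11 racks × 24U = 264U; used 231U; unused 33U.

33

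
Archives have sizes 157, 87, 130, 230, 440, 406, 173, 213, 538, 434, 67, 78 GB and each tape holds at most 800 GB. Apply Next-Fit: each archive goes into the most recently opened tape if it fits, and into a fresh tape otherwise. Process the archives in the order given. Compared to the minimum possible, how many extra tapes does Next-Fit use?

1

Next-Fit: [157,87,130,230] [440] [406,173,213] [538] [434,67,78] → 5 tapes.
Total size 2953 GB; any packing needs at least ⌈2953/800⌉ = 4 tapes.
An optimal packing achieves that bound: [538,230] [440,213,130] [434,173,157] [406,87,78,67] → 4 tapes.
Excess: 5 − 4 = 1.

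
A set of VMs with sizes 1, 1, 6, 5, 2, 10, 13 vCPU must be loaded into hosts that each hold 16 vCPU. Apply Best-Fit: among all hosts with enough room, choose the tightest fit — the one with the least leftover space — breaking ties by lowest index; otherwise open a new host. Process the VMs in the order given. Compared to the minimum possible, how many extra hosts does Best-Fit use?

Best-Fit: [1,1,6,5,2] [10] [13] → 3 hosts.
Total size 38 vCPU; any packing needs at least ⌈38/16⌉ = 3 hosts.
So 3 is already optimal.

0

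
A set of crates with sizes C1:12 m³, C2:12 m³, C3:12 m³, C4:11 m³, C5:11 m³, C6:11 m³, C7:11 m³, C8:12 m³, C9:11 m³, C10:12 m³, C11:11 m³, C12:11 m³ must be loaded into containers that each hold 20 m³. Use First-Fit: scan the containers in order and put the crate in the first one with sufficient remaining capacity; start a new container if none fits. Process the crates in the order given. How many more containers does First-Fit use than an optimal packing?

0

First-Fit: [12] [12] [12] [11] [11] [11] [11] [12] [11] [12] [11] [11] → 12 containers.
12 crates exceed 10 m³ (half the capacity), and no two of those can share a container, so at least 12 containers are needed.
So 12 is already optimal.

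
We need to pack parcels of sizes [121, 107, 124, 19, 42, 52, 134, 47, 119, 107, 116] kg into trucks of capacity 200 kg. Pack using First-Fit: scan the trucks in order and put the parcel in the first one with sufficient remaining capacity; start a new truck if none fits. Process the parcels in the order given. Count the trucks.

7 trucks

Put 121 kg in truck 1; 79 kg remain.
Put 107 kg in truck 2; 93 kg remain.
Put 124 kg in truck 3; 76 kg remain.
Put 19 kg in truck 1; 60 kg remain.
Put 42 kg in truck 1; 18 kg remain.
Put 52 kg in truck 2; 41 kg remain.
Put 134 kg in truck 4; 66 kg remain.
Put 47 kg in truck 3; 29 kg remain.
Put 119 kg in truck 5; 81 kg remain.
Put 107 kg in truck 6; 93 kg remain.
Put 116 kg in truck 7; 84 kg remain.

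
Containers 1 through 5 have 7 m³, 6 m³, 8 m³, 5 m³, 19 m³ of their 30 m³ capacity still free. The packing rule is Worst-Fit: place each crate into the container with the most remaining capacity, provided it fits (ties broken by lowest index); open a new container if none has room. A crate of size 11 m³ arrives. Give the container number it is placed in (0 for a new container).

5

Containers with room: container 5 (19 m³).
Most room is container 5 with 19 m³ free.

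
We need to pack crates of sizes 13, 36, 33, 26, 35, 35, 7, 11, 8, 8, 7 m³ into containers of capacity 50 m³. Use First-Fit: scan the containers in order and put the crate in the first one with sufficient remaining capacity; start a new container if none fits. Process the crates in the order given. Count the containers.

5 containers

13 m³ → container 1 (remaining 37 m³)
36 m³ → container 1 (remaining 1 m³)
33 m³ → container 2 (remaining 17 m³)
26 m³ → container 3 (remaining 24 m³)
35 m³ → container 4 (remaining 15 m³)
35 m³ → container 5 (remaining 15 m³)
7 m³ → container 2 (remaining 10 m³)
11 m³ → container 3 (remaining 13 m³)
8 m³ → container 2 (remaining 2 m³)
8 m³ → container 3 (remaining 5 m³)
7 m³ → container 4 (remaining 8 m³)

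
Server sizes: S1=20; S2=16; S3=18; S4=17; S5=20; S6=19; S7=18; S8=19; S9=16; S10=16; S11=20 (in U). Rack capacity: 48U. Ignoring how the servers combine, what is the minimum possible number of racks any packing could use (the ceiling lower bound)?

Total size = 20 + 16 + 18 + 17 + 20 + 19 + 18 + 19 + 16 + 16 + 20 = 199U.
⌈199 / 48⌉ = 5.

5 racks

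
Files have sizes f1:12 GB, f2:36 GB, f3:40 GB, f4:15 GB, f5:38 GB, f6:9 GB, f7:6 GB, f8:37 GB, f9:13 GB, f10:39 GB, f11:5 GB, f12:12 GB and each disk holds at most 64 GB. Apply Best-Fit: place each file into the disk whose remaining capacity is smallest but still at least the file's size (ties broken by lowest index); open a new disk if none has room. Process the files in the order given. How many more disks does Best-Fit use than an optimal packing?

Best-Fit: [12,36,15] [40,9,6,5] [38,13,12] [37] [39] → 5 disks.
Total size 262 GB; any packing needs at least ⌈262/64⌉ = 5 disks.
So 5 is already optimal.

0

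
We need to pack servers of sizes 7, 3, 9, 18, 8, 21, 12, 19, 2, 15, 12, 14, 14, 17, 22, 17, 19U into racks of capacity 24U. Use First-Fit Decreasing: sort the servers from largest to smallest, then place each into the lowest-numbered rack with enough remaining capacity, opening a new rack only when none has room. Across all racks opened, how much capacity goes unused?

Sorted descending: 22, 21, 19, 19, 18, 17, 17, 15, 14, 14, 12, 12, 9, 8, 7, 3, 2.
22U → rack 1 (remaining 2U)
21U → rack 2 (remaining 3U)
19U → rack 3 (remaining 5U)
19U → rack 4 (remaining 5U)
18U → rack 5 (remaining 6U)
17U → rack 6 (remaining 7U)
17U → rack 7 (remaining 7U)
15U → rack 8 (remaining 9U)
14U → rack 9 (remaining 10U)
14U → rack 10 (remaining 10U)
12U → rack 11 (remaining 12U)
12U → rack 11 (remaining 0U)
9U → rack 8 (remaining 0U)
8U → rack 9 (remaining 2U)
7U → rack 6 (remaining 0U)
3U → rack 2 (remaining 0U)
2U → rack 1 (remaining 0U)
11 racks × 24U = 264U; used 229U; unused 35U.

35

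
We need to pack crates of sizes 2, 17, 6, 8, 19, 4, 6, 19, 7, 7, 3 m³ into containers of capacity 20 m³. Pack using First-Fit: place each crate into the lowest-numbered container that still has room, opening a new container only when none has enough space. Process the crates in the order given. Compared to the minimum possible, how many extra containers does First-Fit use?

1

First-Fit: [2,17] [6,8,4] [19] [6,7,7] [19] [3] → 6 containers.
Total size 98 m³; any packing needs at least ⌈98/20⌉ = 5 containers.
An optimal packing achieves that bound: [19] [19] [17,3] [8,6,6] [7,7,4,2] → 5 containers.
Excess: 6 − 5 = 1.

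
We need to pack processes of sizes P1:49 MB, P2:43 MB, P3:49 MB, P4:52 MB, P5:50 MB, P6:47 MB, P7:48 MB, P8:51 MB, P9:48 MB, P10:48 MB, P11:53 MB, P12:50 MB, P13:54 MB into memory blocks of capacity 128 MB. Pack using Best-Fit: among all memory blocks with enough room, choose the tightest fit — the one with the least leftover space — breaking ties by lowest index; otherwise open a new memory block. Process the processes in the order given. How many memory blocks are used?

P1 (49 MB) → memory block 1 (remaining 79 MB)
P2 (43 MB) → memory block 1 (remaining 36 MB)
P3 (49 MB) → memory block 2 (remaining 79 MB)
P4 (52 MB) → memory block 2 (remaining 27 MB)
P5 (50 MB) → memory block 3 (remaining 78 MB)
P6 (47 MB) → memory block 3 (remaining 31 MB)
P7 (48 MB) → memory block 4 (remaining 80 MB)
P8 (51 MB) → memory block 4 (remaining 29 MB)
P9 (48 MB) → memory block 5 (remaining 80 MB)
P10 (48 MB) → memory block 5 (remaining 32 MB)
P11 (53 MB) → memory block 6 (remaining 75 MB)
P12 (50 MB) → memory block 6 (remaining 25 MB)
P13 (54 MB) → memory block 7 (remaining 74 MB)

7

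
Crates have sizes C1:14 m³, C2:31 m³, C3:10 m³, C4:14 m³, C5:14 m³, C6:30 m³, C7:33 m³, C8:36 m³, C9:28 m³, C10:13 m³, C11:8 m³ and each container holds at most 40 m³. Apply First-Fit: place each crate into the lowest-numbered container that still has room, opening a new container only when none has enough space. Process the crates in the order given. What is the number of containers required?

7

C1 (14 m³) → container 1 (remaining 26 m³)
C2 (31 m³) → container 2 (remaining 9 m³)
C3 (10 m³) → container 1 (remaining 16 m³)
C4 (14 m³) → container 1 (remaining 2 m³)
C5 (14 m³) → container 3 (remaining 26 m³)
C6 (30 m³) → container 4 (remaining 10 m³)
C7 (33 m³) → container 5 (remaining 7 m³)
C8 (36 m³) → container 6 (remaining 4 m³)
C9 (28 m³) → container 7 (remaining 12 m³)
C10 (13 m³) → container 3 (remaining 13 m³)
C11 (8 m³) → container 2 (remaining 1 m³)
Final containers: [14,10,14] [31,8] [14,13] [30] [33] [36] [28].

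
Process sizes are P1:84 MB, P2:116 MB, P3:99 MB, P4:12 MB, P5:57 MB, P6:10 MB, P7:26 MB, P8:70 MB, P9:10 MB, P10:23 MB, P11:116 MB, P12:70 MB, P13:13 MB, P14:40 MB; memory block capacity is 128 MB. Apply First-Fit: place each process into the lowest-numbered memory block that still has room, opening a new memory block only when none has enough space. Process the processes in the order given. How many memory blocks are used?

memory block 1: place P1 (84 MB), 44 MB left
memory block 2: place P2 (116 MB), 12 MB left
memory block 3: place P3 (99 MB), 29 MB left
memory block 1: place P4 (12 MB), 32 MB left
memory block 4: place P5 (57 MB), 71 MB left
memory block 1: place P6 (10 MB), 22 MB left
memory block 3: place P7 (26 MB), 3 MB left
memory block 4: place P8 (70 MB), 1 MB left
memory block 1: place P9 (10 MB), 12 MB left
memory block 5: place P10 (23 MB), 105 MB left
memory block 6: place P11 (116 MB), 12 MB left
memory block 5: place P12 (70 MB), 35 MB left
memory block 5: place P13 (13 MB), 22 MB left
memory block 7: place P14 (40 MB), 88 MB left

7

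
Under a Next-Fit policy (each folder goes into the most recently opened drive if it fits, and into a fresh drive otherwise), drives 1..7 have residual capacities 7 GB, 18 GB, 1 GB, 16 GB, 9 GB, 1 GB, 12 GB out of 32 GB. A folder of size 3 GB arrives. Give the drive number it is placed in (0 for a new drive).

Next-Fit only looks at drive 7, which has 12 GB free.
3 GB fits there.

7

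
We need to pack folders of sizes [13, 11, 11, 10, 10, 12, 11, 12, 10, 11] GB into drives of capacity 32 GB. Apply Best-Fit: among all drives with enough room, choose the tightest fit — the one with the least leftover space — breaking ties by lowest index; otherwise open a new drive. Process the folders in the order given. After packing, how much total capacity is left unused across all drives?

49

13 GB → drive 1 (remaining 19 GB)
11 GB → drive 1 (remaining 8 GB)
11 GB → drive 2 (remaining 21 GB)
10 GB → drive 2 (remaining 11 GB)
10 GB → drive 2 (remaining 1 GB)
12 GB → drive 3 (remaining 20 GB)
11 GB → drive 3 (remaining 9 GB)
12 GB → drive 4 (remaining 20 GB)
10 GB → drive 4 (remaining 10 GB)
11 GB → drive 5 (remaining 21 GB)
5 drives × 32 GB = 160 GB; used 111 GB; unused 49 GB.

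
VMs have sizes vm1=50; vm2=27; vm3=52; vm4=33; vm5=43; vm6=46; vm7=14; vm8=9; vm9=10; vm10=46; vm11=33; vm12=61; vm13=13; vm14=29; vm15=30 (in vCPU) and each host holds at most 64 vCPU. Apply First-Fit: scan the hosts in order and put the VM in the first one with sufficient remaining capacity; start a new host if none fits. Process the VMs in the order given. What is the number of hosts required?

host 1: place vm1 (50 vCPU), 14 vCPU left
host 2: place vm2 (27 vCPU), 37 vCPU left
host 3: place vm3 (52 vCPU), 12 vCPU left
host 2: place vm4 (33 vCPU), 4 vCPU left
host 4: place vm5 (43 vCPU), 21 vCPU left
host 5: place vm6 (46 vCPU), 18 vCPU left
host 1: place vm7 (14 vCPU), 0 vCPU left
host 3: place vm8 (9 vCPU), 3 vCPU left
host 4: place vm9 (10 vCPU), 11 vCPU left
host 6: place vm10 (46 vCPU), 18 vCPU left
host 7: place vm11 (33 vCPU), 31 vCPU left
host 8: place vm12 (61 vCPU), 3 vCPU left
host 5: place vm13 (13 vCPU), 5 vCPU left
host 7: place vm14 (29 vCPU), 2 vCPU left
host 9: place vm15 (30 vCPU), 34 vCPU left

9 hosts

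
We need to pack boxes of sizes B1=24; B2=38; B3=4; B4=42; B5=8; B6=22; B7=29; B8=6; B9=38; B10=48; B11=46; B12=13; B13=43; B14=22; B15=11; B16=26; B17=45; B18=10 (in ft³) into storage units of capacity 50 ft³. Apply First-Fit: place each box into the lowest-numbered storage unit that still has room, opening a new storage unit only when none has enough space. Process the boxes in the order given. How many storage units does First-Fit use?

11

B1 (24 ft³) → storage unit 1 (remaining 26 ft³)
B2 (38 ft³) → storage unit 2 (remaining 12 ft³)
B3 (4 ft³) → storage unit 1 (remaining 22 ft³)
B4 (42 ft³) → storage unit 3 (remaining 8 ft³)
B5 (8 ft³) → storage unit 1 (remaining 14 ft³)
B6 (22 ft³) → storage unit 4 (remaining 28 ft³)
B7 (29 ft³) → storage unit 5 (remaining 21 ft³)
B8 (6 ft³) → storage unit 1 (remaining 8 ft³)
B9 (38 ft³) → storage unit 6 (remaining 12 ft³)
B10 (48 ft³) → storage unit 7 (remaining 2 ft³)
B11 (46 ft³) → storage unit 8 (remaining 4 ft³)
B12 (13 ft³) → storage unit 4 (remaining 15 ft³)
B13 (43 ft³) → storage unit 9 (remaining 7 ft³)
B14 (22 ft³) → storage unit 10 (remaining 28 ft³)
B15 (11 ft³) → storage unit 2 (remaining 1 ft³)
B16 (26 ft³) → storage unit 10 (remaining 2 ft³)
B17 (45 ft³) → storage unit 11 (remaining 5 ft³)
B18 (10 ft³) → storage unit 4 (remaining 5 ft³)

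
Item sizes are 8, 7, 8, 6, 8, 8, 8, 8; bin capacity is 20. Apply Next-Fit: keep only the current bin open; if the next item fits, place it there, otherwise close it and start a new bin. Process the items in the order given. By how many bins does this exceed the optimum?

0

Next-Fit: [8,7] [8,6] [8,8] [8,8] → 4 bins.
Total size 61; any packing needs at least ⌈61/20⌉ = 4 bins.
So 4 is already optimal.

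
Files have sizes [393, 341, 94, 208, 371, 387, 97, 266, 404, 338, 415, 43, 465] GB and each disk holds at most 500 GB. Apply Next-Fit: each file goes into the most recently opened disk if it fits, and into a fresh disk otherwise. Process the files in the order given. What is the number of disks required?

disk 1: place 393 GB, 107 GB left
disk 2: place 341 GB, 159 GB left
disk 2: place 94 GB, 65 GB left
disk 3: place 208 GB, 292 GB left
disk 4: place 371 GB, 129 GB left
disk 5: place 387 GB, 113 GB left
disk 5: place 97 GB, 16 GB left
disk 6: place 266 GB, 234 GB left
disk 7: place 404 GB, 96 GB left
disk 8: place 338 GB, 162 GB left
disk 9: place 415 GB, 85 GB left
disk 9: place 43 GB, 42 GB left
disk 10: place 465 GB, 35 GB left

10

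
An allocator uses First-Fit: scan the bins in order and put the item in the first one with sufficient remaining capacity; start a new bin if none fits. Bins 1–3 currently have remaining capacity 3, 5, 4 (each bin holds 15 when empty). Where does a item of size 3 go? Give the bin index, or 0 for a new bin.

Bins with room: bin 1 (3), bin 2 (5), bin 3 (4).
The first with room is bin 1.

1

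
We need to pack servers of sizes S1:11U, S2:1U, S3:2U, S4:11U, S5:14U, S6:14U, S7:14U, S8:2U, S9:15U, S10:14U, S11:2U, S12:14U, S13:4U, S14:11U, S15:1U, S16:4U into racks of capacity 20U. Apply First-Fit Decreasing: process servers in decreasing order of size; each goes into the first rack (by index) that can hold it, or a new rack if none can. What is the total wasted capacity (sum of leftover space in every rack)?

Sorted descending: 15, 14, 14, 14, 14, 14, 11, 11, 11, 4, 4, 2, 2, 2, 1, 1.
15U → rack 1 (remaining 5U)
14U → rack 2 (remaining 6U)
14U → rack 3 (remaining 6U)
14U → rack 4 (remaining 6U)
14U → rack 5 (remaining 6U)
14U → rack 6 (remaining 6U)
11U → rack 7 (remaining 9U)
11U → rack 8 (remaining 9U)
11U → rack 9 (remaining 9U)
4U → rack 1 (remaining 1U)
4U → rack 2 (remaining 2U)
2U → rack 2 (remaining 0U)
2U → rack 3 (remaining 4U)
2U → rack 3 (remaining 2U)
1U → rack 1 (remaining 0U)
1U → rack 3 (remaining 1U)
9 racks × 20U = 180U; used 134U; unused 46U.

46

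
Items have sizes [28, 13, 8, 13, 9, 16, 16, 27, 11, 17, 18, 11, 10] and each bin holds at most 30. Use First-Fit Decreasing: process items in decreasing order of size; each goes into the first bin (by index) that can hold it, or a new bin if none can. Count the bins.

7

Sorted descending: 28, 27, 18, 17, 16, 16, 13, 13, 11, 11, 10, 9, 8.
28 → bin 1 (remaining 2)
27 → bin 2 (remaining 3)
18 → bin 3 (remaining 12)
17 → bin 4 (remaining 13)
16 → bin 5 (remaining 14)
16 → bin 6 (remaining 14)
13 → bin 4 (remaining 0)
13 → bin 5 (remaining 1)
11 → bin 3 (remaining 1)
11 → bin 6 (remaining 3)
10 → bin 7 (remaining 20)
9 → bin 7 (remaining 11)
8 → bin 7 (remaining 3)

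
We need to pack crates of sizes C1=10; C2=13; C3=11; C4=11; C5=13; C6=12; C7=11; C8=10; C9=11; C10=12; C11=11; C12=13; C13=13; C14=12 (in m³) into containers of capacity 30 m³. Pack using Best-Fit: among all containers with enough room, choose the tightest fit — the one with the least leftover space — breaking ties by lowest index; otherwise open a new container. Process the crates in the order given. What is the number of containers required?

7

Put C1 (10 m³) in container 1; 20 m³ remain.
Put C2 (13 m³) in container 1; 7 m³ remain.
Put C3 (11 m³) in container 2; 19 m³ remain.
Put C4 (11 m³) in container 2; 8 m³ remain.
Put C5 (13 m³) in container 3; 17 m³ remain.
Put C6 (12 m³) in container 3; 5 m³ remain.
Put C7 (11 m³) in container 4; 19 m³ remain.
Put C8 (10 m³) in container 4; 9 m³ remain.
Put C9 (11 m³) in container 5; 19 m³ remain.
Put C10 (12 m³) in container 5; 7 m³ remain.
Put C11 (11 m³) in container 6; 19 m³ remain.
Put C12 (13 m³) in container 6; 6 m³ remain.
Put C13 (13 m³) in container 7; 17 m³ remain.
Put C14 (12 m³) in container 7; 5 m³ remain.
Final containers: [10,13] [11,11] [13,12] [11,10] [11,12] [11,13] [13,12].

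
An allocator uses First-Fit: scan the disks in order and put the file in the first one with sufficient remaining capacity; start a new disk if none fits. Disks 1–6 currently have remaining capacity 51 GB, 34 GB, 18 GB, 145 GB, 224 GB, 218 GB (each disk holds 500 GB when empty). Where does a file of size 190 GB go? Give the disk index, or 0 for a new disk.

5

Disks with room: disk 5 (224 GB), disk 6 (218 GB).
The first with room is disk 5.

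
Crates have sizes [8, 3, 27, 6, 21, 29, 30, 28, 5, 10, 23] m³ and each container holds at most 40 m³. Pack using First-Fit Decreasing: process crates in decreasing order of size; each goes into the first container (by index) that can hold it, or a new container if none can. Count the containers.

6 containers

Sorted descending: 30, 29, 28, 27, 23, 21, 10, 8, 6, 5, 3.
Put 30 m³ in container 1; 10 m³ remain.
Put 29 m³ in container 2; 11 m³ remain.
Put 28 m³ in container 3; 12 m³ remain.
Put 27 m³ in container 4; 13 m³ remain.
Put 23 m³ in container 5; 17 m³ remain.
Put 21 m³ in container 6; 19 m³ remain.
Put 10 m³ in container 1; 0 m³ remain.
Put 8 m³ in container 2; 3 m³ remain.
Put 6 m³ in container 3; 6 m³ remain.
Put 5 m³ in container 3; 1 m³ remain.
Put 3 m³ in container 2; 0 m³ remain.
Final containers: [30,10] [29,8,3] [28,6,5] [27] [23] [21].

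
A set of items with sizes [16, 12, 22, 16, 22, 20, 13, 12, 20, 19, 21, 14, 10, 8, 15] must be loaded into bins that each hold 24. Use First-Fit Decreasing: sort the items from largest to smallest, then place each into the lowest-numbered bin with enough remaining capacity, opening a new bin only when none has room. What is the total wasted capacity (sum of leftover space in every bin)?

48

Sorted descending: 22, 22, 21, 20, 20, 19, 16, 16, 15, 14, 13, 12, 12, 10, 8.
bin 1: place 22, 2 left
bin 2: place 22, 2 left
bin 3: place 21, 3 left
bin 4: place 20, 4 left
bin 5: place 20, 4 left
bin 6: place 19, 5 left
bin 7: place 16, 8 left
bin 8: place 16, 8 left
bin 9: place 15, 9 left
bin 10: place 14, 10 left
bin 11: place 13, 11 left
bin 12: place 12, 12 left
bin 12: place 12, 0 left
bin 10: place 10, 0 left
bin 7: place 8, 0 left
12 bins × 24 = 288; used 240; unused 48.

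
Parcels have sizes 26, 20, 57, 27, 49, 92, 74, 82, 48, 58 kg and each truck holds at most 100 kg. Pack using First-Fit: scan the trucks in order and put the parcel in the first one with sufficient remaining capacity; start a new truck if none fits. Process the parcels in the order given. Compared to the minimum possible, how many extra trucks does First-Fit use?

First-Fit: [26,20,27] [57] [49,48] [92] [74] [82] [58] → 7 trucks.
Total size 533 kg; any packing needs at least ⌈533/100⌉ = 6 trucks.
An optimal packing achieves that bound: [92] [82] [74,26] [58,27] [57,20] [49,48] → 6 trucks.
Excess: 7 − 6 = 1.

1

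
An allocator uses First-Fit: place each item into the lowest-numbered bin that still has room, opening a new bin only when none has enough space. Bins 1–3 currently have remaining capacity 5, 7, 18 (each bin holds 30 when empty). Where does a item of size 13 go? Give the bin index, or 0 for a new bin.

Bins with room: bin 3 (18).
The first with room is bin 3.

3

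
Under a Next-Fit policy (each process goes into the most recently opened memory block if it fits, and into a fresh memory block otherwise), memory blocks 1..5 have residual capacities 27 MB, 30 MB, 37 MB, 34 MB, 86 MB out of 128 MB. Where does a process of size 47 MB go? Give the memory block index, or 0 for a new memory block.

5

Next-Fit only looks at memory block 5, which has 86 MB free.
47 MB fits there.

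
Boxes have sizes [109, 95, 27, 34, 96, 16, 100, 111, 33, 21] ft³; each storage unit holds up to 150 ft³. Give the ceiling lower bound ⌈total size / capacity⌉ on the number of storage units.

5 storage units

Total size = 109 + 95 + 27 + 34 + 96 + 16 + 100 + 111 + 33 + 21 = 642 ft³.
⌈642 / 150⌉ = 5.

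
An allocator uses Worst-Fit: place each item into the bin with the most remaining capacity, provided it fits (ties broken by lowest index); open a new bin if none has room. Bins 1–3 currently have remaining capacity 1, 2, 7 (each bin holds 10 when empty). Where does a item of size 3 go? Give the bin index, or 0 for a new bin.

Bins with room: bin 3 (7).
Most room is bin 3 with 7 free.

3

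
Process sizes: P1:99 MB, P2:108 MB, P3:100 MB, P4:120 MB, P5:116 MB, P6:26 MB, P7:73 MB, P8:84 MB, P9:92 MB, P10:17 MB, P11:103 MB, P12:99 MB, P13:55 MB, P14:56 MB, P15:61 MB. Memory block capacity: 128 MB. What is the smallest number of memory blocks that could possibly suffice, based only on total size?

Total size = 99 + 108 + 100 + 120 + 116 + 26 + 73 + 84 + 92 + 17 + 103 + 99 + 55 + 56 + 61 = 1209 MB.
⌈1209 / 128⌉ = 10.

10 memory blocks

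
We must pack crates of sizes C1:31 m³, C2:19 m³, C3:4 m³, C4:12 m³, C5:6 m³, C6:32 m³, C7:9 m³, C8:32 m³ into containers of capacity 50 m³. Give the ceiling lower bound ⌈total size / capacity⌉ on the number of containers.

3

Total size = 31 + 19 + 4 + 12 + 6 + 32 + 9 + 32 = 145 m³.
⌈145 / 50⌉ = 3.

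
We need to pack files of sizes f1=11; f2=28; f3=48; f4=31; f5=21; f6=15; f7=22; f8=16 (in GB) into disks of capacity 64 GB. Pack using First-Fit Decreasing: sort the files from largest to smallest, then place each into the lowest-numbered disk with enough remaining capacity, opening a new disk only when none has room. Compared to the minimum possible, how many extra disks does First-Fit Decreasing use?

1

First-Fit Decreasing: [48,16] [31,28] [22,21,15] [11] → 4 disks.
Total size 192 GB; any packing needs at least ⌈192/64⌉ = 3 disks.
An optimal packing achieves that bound: [48,16] [31,22,11] [28,21,15] → 3 disks.
Excess: 4 − 3 = 1.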